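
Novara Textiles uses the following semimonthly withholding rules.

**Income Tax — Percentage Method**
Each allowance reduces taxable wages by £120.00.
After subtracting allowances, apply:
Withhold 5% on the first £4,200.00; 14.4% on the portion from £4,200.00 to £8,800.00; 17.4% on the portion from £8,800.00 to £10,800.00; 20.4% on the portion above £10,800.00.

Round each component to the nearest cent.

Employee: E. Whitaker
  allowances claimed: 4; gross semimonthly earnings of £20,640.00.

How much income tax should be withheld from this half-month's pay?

£3,129.84

Income Tax: taxable = £20,640.00 − 4×£120.00 = £20,160.00
  £1,220.40 + 20.4% × (£20,160.00 − £10,800.00) = £1,220.40 + 20.4% × £9,360.00 = £3,129.84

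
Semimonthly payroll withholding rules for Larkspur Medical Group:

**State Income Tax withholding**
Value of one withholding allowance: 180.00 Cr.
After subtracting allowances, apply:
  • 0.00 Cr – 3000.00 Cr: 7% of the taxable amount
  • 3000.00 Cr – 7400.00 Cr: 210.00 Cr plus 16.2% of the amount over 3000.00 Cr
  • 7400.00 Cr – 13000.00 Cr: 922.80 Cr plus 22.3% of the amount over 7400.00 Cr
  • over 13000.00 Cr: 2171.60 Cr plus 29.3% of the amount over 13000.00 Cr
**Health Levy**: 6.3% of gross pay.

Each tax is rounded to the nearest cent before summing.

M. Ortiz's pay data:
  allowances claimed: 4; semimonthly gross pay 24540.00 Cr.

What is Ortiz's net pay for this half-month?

17652.12 Cr

State Income Tax: taxable = 24540.00 Cr − 4×180.00 Cr = 23820.00 Cr
  2171.60 Cr + 29.3% × (23820.00 Cr − 13000.00 Cr) = 2171.60 Cr + 29.3% × 10820.00 Cr = 5341.86 Cr
Health Levy: 6.3% × 24540.00 Cr = 1546.02 Cr
Total withheld: 5341.86 Cr + 1546.02 Cr = 6887.88 Cr
Net pay: 24540.00 Cr − 6887.88 Cr = 17652.12 Cr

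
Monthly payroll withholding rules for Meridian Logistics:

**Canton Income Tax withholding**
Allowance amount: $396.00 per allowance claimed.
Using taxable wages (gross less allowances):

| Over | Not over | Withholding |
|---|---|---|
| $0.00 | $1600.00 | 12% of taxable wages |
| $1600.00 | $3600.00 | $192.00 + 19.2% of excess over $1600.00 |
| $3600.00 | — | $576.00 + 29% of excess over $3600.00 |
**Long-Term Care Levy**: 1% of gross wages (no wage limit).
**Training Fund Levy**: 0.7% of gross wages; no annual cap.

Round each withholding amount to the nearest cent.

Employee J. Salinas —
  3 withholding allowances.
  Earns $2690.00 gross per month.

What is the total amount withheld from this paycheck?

$225.97

Canton Income Tax: taxable = $2690.00 − 3×$396.00 = $1502.00
  12% × $1502.00 = $180.24
Long-Term Care Levy: 1% × $2690.00 = $26.90
Training Fund Levy: 0.7% × $2690.00 = $18.83
Total: $180.24 + $26.90 + $18.83 = $225.97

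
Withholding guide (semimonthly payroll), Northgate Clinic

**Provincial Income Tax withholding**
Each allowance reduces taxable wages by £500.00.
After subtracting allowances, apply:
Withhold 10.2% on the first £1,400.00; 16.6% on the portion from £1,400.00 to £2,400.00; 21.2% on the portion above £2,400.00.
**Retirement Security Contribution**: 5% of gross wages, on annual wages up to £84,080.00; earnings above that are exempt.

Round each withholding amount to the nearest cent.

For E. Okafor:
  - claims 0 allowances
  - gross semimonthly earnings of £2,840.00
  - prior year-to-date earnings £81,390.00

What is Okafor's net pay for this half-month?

Provincial Income Tax: taxable = £2,840.00
  £308.80 + 21.2% × (£2,840.00 − £2,400.00) = £308.80 + 21.2% × £440.00 = £402.08
Retirement Security Contribution: cap £84,080.00 − YTD £81,390.00 = £2,690.00 subject; 5% × £2,690.00 = £134.50
Total withheld: £402.08 + £134.50 = £536.58
Net pay: £2,840.00 − £536.58 = £2,303.42

£2,303.42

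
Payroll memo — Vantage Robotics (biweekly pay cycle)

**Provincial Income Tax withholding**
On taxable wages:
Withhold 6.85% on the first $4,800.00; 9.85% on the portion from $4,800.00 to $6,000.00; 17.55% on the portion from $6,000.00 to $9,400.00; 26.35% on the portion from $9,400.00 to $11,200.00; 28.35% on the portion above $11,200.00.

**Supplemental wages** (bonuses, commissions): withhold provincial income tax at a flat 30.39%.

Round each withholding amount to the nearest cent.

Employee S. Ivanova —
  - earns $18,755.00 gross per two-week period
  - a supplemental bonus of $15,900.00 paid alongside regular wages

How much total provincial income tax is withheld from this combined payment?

Provincial Income Tax: taxable = $18,755.00
  $1,518.00 + 28.35% × ($18,755.00 − $11,200.00) = $1,518.00 + 28.35% × $7,555.00 = $3,659.84
Supplemental (30.39% flat on bonus): 30.39% × $15,900.00 = $4,832.01
Total provincial income tax: $3,659.84 + $4,832.01 = $8,491.85

$8,491.85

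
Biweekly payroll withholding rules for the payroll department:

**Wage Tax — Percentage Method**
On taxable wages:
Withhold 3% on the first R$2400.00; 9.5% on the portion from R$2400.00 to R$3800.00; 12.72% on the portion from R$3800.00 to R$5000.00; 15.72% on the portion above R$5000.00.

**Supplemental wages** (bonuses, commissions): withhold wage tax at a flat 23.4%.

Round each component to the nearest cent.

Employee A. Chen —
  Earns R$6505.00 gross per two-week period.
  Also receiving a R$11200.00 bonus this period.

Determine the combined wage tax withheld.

R$3215.03

Wage Tax: taxable = R$6505.00
  R$357.64 + 15.72% × (R$6505.00 − R$5000.00) = R$357.64 + 15.72% × R$1505.00 = R$594.23
Supplemental (23.4% flat on bonus): 23.4% × R$11200.00 = R$2620.80
Total wage tax: R$594.23 + R$2620.80 = R$3215.03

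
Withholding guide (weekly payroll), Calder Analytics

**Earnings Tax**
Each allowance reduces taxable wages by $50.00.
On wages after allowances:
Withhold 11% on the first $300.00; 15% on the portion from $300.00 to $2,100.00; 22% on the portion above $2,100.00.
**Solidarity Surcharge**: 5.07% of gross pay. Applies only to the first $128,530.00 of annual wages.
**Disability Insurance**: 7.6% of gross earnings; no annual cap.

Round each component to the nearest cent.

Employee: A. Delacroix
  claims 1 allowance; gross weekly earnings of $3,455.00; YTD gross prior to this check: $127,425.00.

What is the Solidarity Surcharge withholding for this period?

$56.02

Solidarity Surcharge: cap $128,530.00 − YTD $127,425.00 = $1,105.00 subject; 5.07% × $1,105.00 = $56.02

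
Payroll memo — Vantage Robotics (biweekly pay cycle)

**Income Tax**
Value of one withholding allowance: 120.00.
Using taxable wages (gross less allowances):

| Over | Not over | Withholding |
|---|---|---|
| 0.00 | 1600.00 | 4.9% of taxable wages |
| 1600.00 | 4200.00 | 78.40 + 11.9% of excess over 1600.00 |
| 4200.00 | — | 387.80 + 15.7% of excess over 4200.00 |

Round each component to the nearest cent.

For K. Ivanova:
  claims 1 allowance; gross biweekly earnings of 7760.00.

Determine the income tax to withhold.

927.88

Income Tax: taxable = 7760.00 − 1×120.00 = 7640.00
  387.80 + 15.7% × (7640.00 − 4200.00) = 387.80 + 15.7% × 3440.00 = 927.88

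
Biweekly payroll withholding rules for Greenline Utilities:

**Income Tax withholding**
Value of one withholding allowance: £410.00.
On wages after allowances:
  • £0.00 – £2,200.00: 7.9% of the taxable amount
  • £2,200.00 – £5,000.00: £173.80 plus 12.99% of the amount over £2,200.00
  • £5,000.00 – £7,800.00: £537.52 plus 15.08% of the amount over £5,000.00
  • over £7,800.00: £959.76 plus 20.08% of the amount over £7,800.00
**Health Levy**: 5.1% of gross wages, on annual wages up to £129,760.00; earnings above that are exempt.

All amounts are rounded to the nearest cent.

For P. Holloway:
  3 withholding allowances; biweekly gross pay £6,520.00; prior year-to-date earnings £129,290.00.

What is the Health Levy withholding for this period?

Health Levy: cap £129,760.00 − YTD £129,290.00 = £470.00 subject; 5.1% × £470.00 = £23.97

£23.97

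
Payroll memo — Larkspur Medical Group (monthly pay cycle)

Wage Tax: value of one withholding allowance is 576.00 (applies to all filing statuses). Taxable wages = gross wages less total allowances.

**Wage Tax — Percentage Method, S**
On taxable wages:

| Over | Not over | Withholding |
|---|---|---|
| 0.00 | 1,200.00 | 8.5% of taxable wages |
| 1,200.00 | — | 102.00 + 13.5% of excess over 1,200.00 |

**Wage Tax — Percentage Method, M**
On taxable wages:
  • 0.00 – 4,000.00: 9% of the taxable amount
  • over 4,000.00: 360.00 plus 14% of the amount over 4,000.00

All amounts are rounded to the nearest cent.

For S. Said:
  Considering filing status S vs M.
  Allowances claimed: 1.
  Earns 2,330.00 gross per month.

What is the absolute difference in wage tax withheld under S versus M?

Wage Tax (S): taxable = 2,330.00 − 1×576.00 = 1,754.00
  102.00 + 13.5% × (1,754.00 − 1,200.00) = 102.00 + 13.5% × 554.00 = 176.79
Wage Tax (M): taxable = 2,330.00 − 1×576.00 = 1,754.00
  9% × 1,754.00 = 157.86
Difference: |176.79 − 157.86| = 18.93 (higher under S)

18.93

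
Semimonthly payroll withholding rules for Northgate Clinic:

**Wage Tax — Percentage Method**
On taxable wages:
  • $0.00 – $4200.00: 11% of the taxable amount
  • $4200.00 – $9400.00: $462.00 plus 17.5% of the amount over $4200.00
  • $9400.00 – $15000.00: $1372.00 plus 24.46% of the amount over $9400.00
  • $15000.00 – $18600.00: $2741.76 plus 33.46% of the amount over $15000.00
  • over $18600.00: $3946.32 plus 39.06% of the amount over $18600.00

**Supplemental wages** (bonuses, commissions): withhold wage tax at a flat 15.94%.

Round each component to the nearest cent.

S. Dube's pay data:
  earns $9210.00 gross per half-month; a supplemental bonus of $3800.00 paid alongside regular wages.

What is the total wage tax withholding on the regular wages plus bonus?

$1944.47

Wage Tax: taxable = $9210.00
  $462.00 + 17.5% × ($9210.00 − $4200.00) = $462.00 + 17.5% × $5010.00 = $1338.75
Supplemental (15.94% flat on bonus): 15.94% × $3800.00 = $605.72
Total wage tax: $1338.75 + $605.72 = $1944.47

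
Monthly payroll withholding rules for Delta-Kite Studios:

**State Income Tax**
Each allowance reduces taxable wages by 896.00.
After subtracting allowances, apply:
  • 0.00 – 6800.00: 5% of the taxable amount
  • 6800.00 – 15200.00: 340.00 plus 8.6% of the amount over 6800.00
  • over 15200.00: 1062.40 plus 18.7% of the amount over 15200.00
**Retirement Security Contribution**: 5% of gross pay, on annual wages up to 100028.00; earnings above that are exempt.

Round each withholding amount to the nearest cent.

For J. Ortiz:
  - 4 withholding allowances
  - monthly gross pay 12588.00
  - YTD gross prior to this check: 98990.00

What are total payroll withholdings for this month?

State Income Tax: taxable = 12588.00 − 4×896.00 = 9004.00
  340.00 + 8.6% × (9004.00 − 6800.00) = 340.00 + 8.6% × 2204.00 = 529.54
Retirement Security Contribution: cap 100028.00 − YTD 98990.00 = 1038.00 subject; 5% × 1038.00 = 51.90
Total: 529.54 + 51.90 = 581.44

581.44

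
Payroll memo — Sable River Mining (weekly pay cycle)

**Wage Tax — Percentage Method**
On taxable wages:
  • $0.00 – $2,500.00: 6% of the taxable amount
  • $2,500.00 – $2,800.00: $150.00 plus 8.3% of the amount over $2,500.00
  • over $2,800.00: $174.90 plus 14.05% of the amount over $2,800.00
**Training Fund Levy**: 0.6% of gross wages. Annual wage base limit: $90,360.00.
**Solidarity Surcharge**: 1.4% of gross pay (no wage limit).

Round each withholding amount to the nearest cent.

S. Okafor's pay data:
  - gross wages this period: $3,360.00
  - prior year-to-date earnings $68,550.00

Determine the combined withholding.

$320.78

Wage Tax: taxable = $3,360.00
  $174.90 + 14.05% × ($3,360.00 − $2,800.00) = $174.90 + 14.05% × $560.00 = $253.58
Training Fund Levy: 0.6% × $3,360.00 = $20.16
Solidarity Surcharge: 1.4% × $3,360.00 = $47.04
Total: $253.58 + $20.16 + $47.04 = $320.78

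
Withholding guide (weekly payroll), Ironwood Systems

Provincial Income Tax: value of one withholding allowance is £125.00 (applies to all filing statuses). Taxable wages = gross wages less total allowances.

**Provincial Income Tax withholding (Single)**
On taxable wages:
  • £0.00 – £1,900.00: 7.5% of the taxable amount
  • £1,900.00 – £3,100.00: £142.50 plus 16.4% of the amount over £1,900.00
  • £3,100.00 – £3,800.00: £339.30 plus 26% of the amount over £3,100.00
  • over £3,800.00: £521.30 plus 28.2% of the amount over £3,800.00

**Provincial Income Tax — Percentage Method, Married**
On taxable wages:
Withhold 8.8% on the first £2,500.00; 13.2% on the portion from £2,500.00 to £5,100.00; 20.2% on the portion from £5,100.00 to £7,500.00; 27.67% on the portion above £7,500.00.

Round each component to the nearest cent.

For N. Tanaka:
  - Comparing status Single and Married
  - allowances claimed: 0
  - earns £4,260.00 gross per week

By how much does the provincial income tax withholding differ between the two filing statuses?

Provincial Income Tax (Single): taxable = £4,260.00
  £521.30 + 28.2% × (£4,260.00 − £3,800.00) = £521.30 + 28.2% × £460.00 = £651.02
Provincial Income Tax (Married): taxable = £4,260.00
  £220.00 + 13.2% × (£4,260.00 − £2,500.00) = £220.00 + 13.2% × £1,760.00 = £452.32
Difference: |£651.02 − £452.32| = £198.70 (higher under Single)

£198.70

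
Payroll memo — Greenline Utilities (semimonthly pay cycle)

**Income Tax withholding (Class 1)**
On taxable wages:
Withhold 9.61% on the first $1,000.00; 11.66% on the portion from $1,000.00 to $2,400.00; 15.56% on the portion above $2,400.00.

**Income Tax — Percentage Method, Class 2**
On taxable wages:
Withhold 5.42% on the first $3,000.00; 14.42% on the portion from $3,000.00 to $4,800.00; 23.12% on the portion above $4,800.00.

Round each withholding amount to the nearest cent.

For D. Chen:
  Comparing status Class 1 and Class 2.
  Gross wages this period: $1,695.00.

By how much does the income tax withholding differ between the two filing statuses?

Income Tax (Class 1): taxable = $1,695.00
  $96.10 + 11.66% × ($1,695.00 − $1,000.00) = $96.10 + 11.66% × $695.00 = $177.14
Income Tax (Class 2): taxable = $1,695.00
  5.42% × $1,695.00 = $91.87
Difference: |$177.14 − $91.87| = $85.27 (higher under Class 1)

$85.27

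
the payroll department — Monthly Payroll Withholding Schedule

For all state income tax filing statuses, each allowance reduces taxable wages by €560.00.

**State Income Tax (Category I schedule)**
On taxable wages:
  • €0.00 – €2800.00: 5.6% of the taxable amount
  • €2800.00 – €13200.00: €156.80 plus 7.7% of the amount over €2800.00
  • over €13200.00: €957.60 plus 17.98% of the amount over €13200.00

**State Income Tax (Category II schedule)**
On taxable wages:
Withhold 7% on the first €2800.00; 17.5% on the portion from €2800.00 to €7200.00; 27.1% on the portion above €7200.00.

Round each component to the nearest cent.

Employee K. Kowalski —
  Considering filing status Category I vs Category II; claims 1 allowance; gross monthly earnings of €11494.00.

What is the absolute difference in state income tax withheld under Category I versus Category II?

€1194.79

State Income Tax (Category I): taxable = €11494.00 − 1×€560.00 = €10934.00
  €156.80 + 7.7% × (€10934.00 − €2800.00) = €156.80 + 7.7% × €8134.00 = €783.12
State Income Tax (Category II): taxable = €11494.00 − 1×€560.00 = €10934.00
  €966.00 + 27.1% × (€10934.00 − €7200.00) = €966.00 + 27.1% × €3734.00 = €1977.91
Difference: |€783.12 − €1977.91| = €1194.79 (higher under Category II)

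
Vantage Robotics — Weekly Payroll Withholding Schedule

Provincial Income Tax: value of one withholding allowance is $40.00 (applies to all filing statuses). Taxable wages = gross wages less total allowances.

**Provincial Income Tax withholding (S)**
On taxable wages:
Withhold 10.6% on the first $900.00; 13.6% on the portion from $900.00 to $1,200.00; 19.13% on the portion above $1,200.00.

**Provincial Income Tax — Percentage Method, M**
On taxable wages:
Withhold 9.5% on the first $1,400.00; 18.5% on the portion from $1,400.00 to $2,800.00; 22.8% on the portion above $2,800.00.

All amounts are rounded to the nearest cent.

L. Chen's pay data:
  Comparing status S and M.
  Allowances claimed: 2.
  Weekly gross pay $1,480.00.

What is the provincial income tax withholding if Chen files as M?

$133.00

Provincial Income Tax (M): taxable = $1,480.00 − 2×$40.00 = $1,400.00
  9.5% × $1,400.00 = $133.00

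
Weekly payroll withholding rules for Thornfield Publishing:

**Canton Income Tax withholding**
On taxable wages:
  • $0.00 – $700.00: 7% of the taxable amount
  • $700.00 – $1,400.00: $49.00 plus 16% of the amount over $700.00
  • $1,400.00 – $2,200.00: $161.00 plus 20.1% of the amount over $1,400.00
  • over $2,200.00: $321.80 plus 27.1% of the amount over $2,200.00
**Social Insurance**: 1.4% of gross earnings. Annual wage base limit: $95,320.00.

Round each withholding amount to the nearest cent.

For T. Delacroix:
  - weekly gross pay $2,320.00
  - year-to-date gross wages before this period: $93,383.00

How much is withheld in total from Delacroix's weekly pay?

Canton Income Tax: taxable = $2,320.00
  $321.80 + 27.1% × ($2,320.00 − $2,200.00) = $321.80 + 27.1% × $120.00 = $354.32
Social Insurance: cap $95,320.00 − YTD $93,383.00 = $1,937.00 subject; 1.4% × $1,937.00 = $27.12
Total: $354.32 + $27.12 = $381.44

$381.44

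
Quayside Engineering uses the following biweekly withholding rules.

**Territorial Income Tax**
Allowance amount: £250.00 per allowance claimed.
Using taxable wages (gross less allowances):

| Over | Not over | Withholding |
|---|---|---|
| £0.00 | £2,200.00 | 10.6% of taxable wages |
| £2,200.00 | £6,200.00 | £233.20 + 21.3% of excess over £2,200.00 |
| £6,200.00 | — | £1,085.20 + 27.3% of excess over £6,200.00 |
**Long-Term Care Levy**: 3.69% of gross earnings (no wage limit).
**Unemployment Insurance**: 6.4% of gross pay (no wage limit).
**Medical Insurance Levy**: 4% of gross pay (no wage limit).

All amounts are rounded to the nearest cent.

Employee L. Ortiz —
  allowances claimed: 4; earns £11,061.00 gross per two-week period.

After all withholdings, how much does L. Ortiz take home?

Territorial Income Tax: taxable = £11,061.00 − 4×£250.00 = £10,061.00
  £1,085.20 + 27.3% × (£10,061.00 − £6,200.00) = £1,085.20 + 27.3% × £3,861.00 = £2,139.25
Long-Term Care Levy: 3.69% × £11,061.00 = £408.15
Unemployment Insurance: 6.4% × £11,061.00 = £707.90
Medical Insurance Levy: 4% × £11,061.00 = £442.44
Total withheld: £2,139.25 + £408.15 + £707.90 + £442.44 = £3,697.74
Net pay: £11,061.00 − £3,697.74 = £7,363.26

£7,363.26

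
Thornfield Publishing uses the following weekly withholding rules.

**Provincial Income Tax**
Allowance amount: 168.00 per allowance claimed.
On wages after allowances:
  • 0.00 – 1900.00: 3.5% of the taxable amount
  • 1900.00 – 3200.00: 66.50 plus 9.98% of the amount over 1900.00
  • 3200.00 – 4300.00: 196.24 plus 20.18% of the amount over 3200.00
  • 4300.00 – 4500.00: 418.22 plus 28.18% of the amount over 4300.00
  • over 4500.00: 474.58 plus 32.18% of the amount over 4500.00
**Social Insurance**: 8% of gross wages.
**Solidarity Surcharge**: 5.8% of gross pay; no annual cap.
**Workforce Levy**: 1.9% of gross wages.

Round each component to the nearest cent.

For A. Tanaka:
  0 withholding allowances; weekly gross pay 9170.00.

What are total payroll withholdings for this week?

Provincial Income Tax: taxable = 9170.00
  474.58 + 32.18% × (9170.00 − 4500.00) = 474.58 + 32.18% × 4670.00 = 1977.39
Social Insurance: 8% × 9170.00 = 733.60
Solidarity Surcharge: 5.8% × 9170.00 = 531.86
Workforce Levy: 1.9% × 9170.00 = 174.23
Total: 1977.39 + 733.60 + 531.86 + 174.23 = 3417.08

3417.08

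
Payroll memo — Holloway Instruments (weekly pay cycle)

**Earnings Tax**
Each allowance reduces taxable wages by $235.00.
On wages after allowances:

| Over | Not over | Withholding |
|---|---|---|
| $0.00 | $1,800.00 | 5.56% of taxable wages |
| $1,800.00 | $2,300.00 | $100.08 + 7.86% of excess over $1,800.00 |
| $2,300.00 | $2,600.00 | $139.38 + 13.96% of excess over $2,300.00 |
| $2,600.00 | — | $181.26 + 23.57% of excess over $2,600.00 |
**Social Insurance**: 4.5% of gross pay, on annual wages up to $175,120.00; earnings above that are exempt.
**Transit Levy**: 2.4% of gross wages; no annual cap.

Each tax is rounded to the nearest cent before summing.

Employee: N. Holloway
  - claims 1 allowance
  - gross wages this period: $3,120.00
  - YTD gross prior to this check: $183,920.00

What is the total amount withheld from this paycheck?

$323.31

Earnings Tax: taxable = $3,120.00 − 1×$235.00 = $2,885.00
  $181.26 + 23.57% × ($2,885.00 − $2,600.00) = $181.26 + 23.57% × $285.00 = $248.43
Social Insurance: YTD $183,920.00 ≥ cap $175,120.00 → $0.00
Transit Levy: 2.4% × $3,120.00 = $74.88
Total: $248.43 + $0.00 + $74.88 = $323.31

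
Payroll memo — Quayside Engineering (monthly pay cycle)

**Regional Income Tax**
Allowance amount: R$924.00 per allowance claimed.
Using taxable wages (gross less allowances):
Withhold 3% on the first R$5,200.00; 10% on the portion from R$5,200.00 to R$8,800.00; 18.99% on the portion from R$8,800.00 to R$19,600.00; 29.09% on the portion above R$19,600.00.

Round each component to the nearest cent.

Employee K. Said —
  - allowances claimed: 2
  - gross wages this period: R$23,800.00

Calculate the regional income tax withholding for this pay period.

R$3,251.12

Regional Income Tax: taxable = R$23,800.00 − 2×R$924.00 = R$21,952.00
  R$2,566.92 + 29.09% × (R$21,952.00 − R$19,600.00) = R$2,566.92 + 29.09% × R$2,352.00 = R$3,251.12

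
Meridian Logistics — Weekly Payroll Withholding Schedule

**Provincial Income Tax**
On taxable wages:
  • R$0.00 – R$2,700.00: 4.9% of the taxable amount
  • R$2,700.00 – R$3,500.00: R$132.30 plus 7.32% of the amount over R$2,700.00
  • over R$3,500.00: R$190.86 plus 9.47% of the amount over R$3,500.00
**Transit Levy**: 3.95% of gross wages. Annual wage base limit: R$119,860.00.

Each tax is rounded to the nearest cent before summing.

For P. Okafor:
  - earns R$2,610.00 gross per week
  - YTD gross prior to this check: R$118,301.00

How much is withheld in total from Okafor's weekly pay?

Provincial Income Tax: taxable = R$2,610.00
  4.9% × R$2,610.00 = R$127.89
Transit Levy: cap R$119,860.00 − YTD R$118,301.00 = R$1,559.00 subject; 3.95% × R$1,559.00 = R$61.58
Total: R$127.89 + R$61.58 = R$189.47

R$189.47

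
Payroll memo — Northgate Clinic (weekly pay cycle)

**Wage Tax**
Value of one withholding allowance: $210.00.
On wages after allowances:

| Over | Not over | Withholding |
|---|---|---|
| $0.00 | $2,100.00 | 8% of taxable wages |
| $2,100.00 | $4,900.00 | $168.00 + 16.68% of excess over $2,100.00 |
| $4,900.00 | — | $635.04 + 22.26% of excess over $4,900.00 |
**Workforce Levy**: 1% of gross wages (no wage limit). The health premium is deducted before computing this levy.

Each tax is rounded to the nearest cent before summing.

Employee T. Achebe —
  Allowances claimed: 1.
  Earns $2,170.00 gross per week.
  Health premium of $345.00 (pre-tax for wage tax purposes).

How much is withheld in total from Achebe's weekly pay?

Wage Tax: taxable = $2,170.00 − $345.00 − 1×$210.00 = $1,615.00
  8% × $1,615.00 = $129.20
Workforce Levy: 1% × $1,825.00 = $18.25
Total: $129.20 + $18.25 = $147.45

$147.45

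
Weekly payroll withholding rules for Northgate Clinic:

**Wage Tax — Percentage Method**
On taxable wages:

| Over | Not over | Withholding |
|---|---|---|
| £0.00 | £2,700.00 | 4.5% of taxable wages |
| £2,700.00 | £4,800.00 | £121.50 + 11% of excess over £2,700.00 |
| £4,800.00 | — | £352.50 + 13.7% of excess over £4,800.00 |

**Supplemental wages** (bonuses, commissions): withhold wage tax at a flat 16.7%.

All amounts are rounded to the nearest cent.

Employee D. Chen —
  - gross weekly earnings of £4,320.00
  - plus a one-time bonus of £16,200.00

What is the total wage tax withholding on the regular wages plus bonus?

£3,005.10

Wage Tax: taxable = £4,320.00
  £121.50 + 11% × (£4,320.00 − £2,700.00) = £121.50 + 11% × £1,620.00 = £299.70
Supplemental (16.7% flat on bonus): 16.7% × £16,200.00 = £2,705.40
Total wage tax: £299.70 + £2,705.40 = £3,005.10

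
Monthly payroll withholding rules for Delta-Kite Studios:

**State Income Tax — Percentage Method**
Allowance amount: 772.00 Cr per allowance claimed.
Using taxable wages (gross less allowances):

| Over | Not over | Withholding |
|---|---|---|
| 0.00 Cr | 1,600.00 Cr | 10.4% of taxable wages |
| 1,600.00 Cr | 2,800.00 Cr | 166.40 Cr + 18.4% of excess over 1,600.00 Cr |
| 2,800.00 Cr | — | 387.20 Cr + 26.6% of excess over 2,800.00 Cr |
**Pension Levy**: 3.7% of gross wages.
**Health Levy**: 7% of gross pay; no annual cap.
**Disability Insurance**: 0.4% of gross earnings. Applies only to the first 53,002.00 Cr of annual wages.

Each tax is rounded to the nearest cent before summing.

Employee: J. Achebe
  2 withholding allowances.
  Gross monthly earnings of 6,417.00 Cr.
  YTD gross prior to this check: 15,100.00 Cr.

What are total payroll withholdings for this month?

State Income Tax: taxable = 6,417.00 Cr − 2×772.00 Cr = 4,873.00 Cr
  387.20 Cr + 26.6% × (4,873.00 Cr − 2,800.00 Cr) = 387.20 Cr + 26.6% × 2,073.00 Cr = 938.62 Cr
Pension Levy: 3.7% × 6,417.00 Cr = 237.43 Cr
Health Levy: 7% × 6,417.00 Cr = 449.19 Cr
Disability Insurance: 0.4% × 6,417.00 Cr = 25.67 Cr
Total: 938.62 Cr + 237.43 Cr + 449.19 Cr + 25.67 Cr = 1,650.91 Cr

1,650.91 Cr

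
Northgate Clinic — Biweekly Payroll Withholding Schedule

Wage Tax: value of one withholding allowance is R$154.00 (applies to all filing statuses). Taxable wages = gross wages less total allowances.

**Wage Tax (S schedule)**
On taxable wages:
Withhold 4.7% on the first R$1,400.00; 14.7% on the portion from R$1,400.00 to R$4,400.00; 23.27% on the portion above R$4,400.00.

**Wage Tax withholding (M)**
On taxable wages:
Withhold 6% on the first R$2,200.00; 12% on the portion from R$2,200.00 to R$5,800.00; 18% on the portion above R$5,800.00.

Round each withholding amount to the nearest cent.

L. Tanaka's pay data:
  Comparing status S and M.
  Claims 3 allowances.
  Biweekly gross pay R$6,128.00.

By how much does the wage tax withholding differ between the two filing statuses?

R$253.48

Wage Tax (S): taxable = R$6,128.00 − 3×R$154.00 = R$5,666.00
  R$506.80 + 23.27% × (R$5,666.00 − R$4,400.00) = R$506.80 + 23.27% × R$1,266.00 = R$801.40
Wage Tax (M): taxable = R$6,128.00 − 3×R$154.00 = R$5,666.00
  R$132.00 + 12% × (R$5,666.00 − R$2,200.00) = R$132.00 + 12% × R$3,466.00 = R$547.92
Difference: |R$801.40 − R$547.92| = R$253.48 (higher under S)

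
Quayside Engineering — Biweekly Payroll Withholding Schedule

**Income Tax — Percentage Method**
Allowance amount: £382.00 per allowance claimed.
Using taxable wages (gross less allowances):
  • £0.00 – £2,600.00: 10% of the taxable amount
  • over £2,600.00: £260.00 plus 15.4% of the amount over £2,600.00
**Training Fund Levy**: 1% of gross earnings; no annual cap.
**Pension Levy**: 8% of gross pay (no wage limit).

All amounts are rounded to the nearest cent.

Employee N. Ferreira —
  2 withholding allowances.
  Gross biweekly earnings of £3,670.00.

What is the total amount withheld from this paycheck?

Income Tax: taxable = £3,670.00 − 2×£382.00 = £2,906.00
  £260.00 + 15.4% × (£2,906.00 − £2,600.00) = £260.00 + 15.4% × £306.00 = £307.12
Training Fund Levy: 1% × £3,670.00 = £36.70
Pension Levy: 8% × £3,670.00 = £293.60
Total: £307.12 + £36.70 + £293.60 = £637.42

£637.42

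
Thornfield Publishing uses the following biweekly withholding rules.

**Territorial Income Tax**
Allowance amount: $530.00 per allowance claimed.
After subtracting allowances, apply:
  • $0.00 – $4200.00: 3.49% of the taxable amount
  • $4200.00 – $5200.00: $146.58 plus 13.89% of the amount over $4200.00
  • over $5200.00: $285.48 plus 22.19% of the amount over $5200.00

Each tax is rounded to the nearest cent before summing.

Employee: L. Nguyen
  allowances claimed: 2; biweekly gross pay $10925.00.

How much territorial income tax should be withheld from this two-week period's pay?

$1320.64

Territorial Income Tax: taxable = $10925.00 − 2×$530.00 = $9865.00
  $285.48 + 22.19% × ($9865.00 − $5200.00) = $285.48 + 22.19% × $4665.00 = $1320.64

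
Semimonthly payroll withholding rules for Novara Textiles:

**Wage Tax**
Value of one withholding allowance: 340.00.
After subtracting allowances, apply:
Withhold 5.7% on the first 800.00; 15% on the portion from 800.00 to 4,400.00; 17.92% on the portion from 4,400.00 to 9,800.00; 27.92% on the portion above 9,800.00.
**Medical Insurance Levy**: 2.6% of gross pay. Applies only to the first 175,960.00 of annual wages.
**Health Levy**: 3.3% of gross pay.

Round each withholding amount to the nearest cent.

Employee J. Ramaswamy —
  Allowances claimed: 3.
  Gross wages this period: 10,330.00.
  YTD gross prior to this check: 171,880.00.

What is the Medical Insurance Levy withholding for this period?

106.08

Medical Insurance Levy: cap 175,960.00 − YTD 171,880.00 = 4,080.00 subject; 2.6% × 4,080.00 = 106.08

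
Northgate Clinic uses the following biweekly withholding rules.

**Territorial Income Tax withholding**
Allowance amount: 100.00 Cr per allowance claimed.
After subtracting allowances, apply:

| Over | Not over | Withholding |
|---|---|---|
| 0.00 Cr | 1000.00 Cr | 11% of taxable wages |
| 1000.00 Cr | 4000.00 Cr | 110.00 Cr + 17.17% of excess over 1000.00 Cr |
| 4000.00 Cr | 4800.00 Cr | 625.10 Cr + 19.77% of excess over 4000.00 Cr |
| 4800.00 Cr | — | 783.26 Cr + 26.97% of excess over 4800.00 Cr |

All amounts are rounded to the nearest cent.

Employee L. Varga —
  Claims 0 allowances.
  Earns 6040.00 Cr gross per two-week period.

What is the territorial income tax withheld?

1117.69 Cr

Territorial Income Tax: taxable = 6040.00 Cr
  783.26 Cr + 26.97% × (6040.00 Cr − 4800.00 Cr) = 783.26 Cr + 26.97% × 1240.00 Cr = 1117.69 Cr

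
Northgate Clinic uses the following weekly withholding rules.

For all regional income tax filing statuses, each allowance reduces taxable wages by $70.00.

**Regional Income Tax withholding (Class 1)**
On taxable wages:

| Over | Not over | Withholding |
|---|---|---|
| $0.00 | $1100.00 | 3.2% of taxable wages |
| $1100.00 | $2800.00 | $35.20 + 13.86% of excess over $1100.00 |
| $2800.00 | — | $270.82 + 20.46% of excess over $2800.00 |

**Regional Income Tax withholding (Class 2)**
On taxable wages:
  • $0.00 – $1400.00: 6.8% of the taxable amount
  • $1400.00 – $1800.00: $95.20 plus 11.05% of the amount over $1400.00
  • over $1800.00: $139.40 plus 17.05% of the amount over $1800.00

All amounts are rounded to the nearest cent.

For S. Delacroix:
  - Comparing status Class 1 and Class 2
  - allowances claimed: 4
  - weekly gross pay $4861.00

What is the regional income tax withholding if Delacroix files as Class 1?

$635.21

Regional Income Tax (Class 1): taxable = $4861.00 − 4×$70.00 = $4581.00
  $270.82 + 20.46% × ($4581.00 − $2800.00) = $270.82 + 20.46% × $1781.00 = $635.21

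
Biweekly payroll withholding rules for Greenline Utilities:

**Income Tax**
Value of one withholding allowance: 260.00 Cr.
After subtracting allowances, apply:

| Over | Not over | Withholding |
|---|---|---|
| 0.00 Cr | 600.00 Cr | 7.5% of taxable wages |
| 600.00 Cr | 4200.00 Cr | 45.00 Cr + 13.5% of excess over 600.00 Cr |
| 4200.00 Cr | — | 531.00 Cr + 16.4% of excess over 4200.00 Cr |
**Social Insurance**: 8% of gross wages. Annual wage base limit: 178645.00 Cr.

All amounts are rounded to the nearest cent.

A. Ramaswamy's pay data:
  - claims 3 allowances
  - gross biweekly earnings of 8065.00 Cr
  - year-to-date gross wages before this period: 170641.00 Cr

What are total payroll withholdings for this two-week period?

Income Tax: taxable = 8065.00 Cr − 3×260.00 Cr = 7285.00 Cr
  531.00 Cr + 16.4% × (7285.00 Cr − 4200.00 Cr) = 531.00 Cr + 16.4% × 3085.00 Cr = 1036.94 Cr
Social Insurance: cap 178645.00 Cr − YTD 170641.00 Cr = 8004.00 Cr subject; 8% × 8004.00 Cr = 640.32 Cr
Total: 1036.94 Cr + 640.32 Cr = 1677.26 Cr

1677.26 Cr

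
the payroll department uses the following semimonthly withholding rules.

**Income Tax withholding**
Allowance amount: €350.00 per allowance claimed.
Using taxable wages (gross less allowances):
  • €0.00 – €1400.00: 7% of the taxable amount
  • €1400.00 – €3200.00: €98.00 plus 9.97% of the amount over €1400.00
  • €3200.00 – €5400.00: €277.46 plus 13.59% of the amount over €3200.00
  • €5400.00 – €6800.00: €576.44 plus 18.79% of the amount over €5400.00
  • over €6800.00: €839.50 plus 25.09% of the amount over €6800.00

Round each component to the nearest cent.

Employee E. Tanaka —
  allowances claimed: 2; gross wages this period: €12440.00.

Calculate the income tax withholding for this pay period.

€2078.95

Income Tax: taxable = €12440.00 − 2×€350.00 = €11740.00
  €839.50 + 25.09% × (€11740.00 − €6800.00) = €839.50 + 25.09% × €4940.00 = €2078.95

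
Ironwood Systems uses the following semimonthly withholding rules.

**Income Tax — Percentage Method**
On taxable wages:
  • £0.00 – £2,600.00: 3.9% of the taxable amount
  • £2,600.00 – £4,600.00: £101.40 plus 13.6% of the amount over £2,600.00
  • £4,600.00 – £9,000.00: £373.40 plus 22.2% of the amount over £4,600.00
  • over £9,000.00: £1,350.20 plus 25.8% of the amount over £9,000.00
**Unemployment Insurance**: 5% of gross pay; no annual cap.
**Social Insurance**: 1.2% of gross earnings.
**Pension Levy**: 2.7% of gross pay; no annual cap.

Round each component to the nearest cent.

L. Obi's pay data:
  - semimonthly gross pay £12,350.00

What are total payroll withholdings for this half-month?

Income Tax: taxable = £12,350.00
  £1,350.20 + 25.8% × (£12,350.00 − £9,000.00) = £1,350.20 + 25.8% × £3,350.00 = £2,214.50
Unemployment Insurance: 5% × £12,350.00 = £617.50
Social Insurance: 1.2% × £12,350.00 = £148.20
Pension Levy: 2.7% × £12,350.00 = £333.45
Total: £2,214.50 + £617.50 + £148.20 + £333.45 = £3,313.65

£3,313.65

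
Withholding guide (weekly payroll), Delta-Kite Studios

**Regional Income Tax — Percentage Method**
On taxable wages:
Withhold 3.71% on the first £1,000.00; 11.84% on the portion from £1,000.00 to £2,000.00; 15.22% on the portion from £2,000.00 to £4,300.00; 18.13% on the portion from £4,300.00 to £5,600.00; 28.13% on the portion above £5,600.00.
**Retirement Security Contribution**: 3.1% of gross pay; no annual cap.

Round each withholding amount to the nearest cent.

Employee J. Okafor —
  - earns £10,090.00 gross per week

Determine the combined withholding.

Regional Income Tax: taxable = £10,090.00
  £741.25 + 28.13% × (£10,090.00 − £5,600.00) = £741.25 + 28.13% × £4,490.00 = £2,004.29
Retirement Security Contribution: 3.1% × £10,090.00 = £312.79
Total: £2,004.29 + £312.79 = £2,317.08

£2,317.08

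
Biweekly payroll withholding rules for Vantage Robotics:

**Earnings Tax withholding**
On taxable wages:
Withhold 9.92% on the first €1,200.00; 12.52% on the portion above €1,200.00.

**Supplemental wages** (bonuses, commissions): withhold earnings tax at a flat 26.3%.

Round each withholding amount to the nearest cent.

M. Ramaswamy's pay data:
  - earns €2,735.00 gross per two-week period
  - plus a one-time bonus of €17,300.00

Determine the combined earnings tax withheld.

€4,861.12

Earnings Tax: taxable = €2,735.00
  €119.04 + 12.52% × (€2,735.00 − €1,200.00) = €119.04 + 12.52% × €1,535.00 = €311.22
Supplemental (26.3% flat on bonus): 26.3% × €17,300.00 = €4,549.90
Total earnings tax: €311.22 + €4,549.90 = €4,861.12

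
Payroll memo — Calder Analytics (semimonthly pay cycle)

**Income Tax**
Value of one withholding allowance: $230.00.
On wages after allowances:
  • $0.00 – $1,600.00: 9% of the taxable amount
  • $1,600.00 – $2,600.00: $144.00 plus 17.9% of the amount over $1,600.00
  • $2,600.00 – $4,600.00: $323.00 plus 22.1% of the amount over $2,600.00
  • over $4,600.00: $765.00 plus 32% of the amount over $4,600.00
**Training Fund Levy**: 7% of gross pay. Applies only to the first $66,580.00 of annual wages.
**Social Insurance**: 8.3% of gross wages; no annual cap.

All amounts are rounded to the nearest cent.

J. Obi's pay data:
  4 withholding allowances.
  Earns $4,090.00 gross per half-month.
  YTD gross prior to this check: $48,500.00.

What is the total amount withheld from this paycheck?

Income Tax: taxable = $4,090.00 − 4×$230.00 = $3,170.00
  $323.00 + 22.1% × ($3,170.00 − $2,600.00) = $323.00 + 22.1% × $570.00 = $448.97
Training Fund Levy: 7% × $4,090.00 = $286.30
Social Insurance: 8.3% × $4,090.00 = $339.47
Total: $448.97 + $286.30 + $339.47 = $1,074.74

$1,074.74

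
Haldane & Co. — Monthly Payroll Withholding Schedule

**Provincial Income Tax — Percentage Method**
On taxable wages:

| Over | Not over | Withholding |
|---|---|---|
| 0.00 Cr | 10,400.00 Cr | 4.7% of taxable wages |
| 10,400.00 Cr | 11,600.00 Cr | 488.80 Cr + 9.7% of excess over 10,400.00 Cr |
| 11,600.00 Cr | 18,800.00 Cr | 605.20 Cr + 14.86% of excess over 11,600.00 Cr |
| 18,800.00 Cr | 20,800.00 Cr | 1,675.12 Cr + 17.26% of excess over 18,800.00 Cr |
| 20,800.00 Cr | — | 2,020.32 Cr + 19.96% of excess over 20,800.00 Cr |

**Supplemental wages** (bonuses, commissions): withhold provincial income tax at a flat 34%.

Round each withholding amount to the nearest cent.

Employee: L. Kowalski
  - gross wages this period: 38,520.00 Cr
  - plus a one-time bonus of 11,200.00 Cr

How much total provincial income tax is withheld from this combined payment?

9,365.23 Cr

Provincial Income Tax: taxable = 38,520.00 Cr
  2,020.32 Cr + 19.96% × (38,520.00 Cr − 20,800.00 Cr) = 2,020.32 Cr + 19.96% × 17,720.00 Cr = 5,557.23 Cr
Supplemental (34% flat on bonus): 34% × 11,200.00 Cr = 3,808.00 Cr
Total provincial income tax: 5,557.23 Cr + 3,808.00 Cr = 9,365.23 Cr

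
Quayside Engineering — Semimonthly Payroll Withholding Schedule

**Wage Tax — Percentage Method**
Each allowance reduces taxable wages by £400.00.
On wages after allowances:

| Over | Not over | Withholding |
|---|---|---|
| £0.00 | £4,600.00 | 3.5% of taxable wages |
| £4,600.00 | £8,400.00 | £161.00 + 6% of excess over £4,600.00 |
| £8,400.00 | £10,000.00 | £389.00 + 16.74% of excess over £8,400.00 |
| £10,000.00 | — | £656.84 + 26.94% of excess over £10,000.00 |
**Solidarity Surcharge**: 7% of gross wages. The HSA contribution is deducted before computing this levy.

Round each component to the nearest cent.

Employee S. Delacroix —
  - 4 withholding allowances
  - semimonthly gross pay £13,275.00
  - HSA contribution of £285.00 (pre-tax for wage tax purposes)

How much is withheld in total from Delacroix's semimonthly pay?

Wage Tax: taxable = £13,275.00 − £285.00 − 4×£400.00 = £11,390.00
  £656.84 + 26.94% × (£11,390.00 − £10,000.00) = £656.84 + 26.94% × £1,390.00 = £1,031.31
Solidarity Surcharge: 7% × £12,990.00 = £909.30
Total: £1,031.31 + £909.30 = £1,940.61

£1,940.61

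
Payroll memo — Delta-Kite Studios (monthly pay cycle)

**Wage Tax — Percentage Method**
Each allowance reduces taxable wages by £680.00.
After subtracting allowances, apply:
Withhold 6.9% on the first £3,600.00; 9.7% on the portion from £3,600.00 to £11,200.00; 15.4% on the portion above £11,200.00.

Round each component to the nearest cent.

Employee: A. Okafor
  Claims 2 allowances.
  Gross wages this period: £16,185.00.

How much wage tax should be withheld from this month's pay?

£1,543.85

Wage Tax: taxable = £16,185.00 − 2×£680.00 = £14,825.00
  £985.60 + 15.4% × (£14,825.00 − £11,200.00) = £985.60 + 15.4% × £3,625.00 = £1,543.85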